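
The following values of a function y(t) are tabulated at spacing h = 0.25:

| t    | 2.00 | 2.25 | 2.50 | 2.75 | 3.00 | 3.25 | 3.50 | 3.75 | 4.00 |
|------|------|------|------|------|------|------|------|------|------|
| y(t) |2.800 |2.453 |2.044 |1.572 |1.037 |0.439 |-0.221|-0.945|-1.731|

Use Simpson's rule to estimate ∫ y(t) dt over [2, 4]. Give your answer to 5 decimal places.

h = 0.25, n = 8.
(h/3)·[y₀ + 4y₁ + 2y₂ + 4y₃ + 2y₄ + 4y₅ + 2y₆ + 4y₇ + y₈] = 0.083333·(20.865) = 1.73875.

1.73875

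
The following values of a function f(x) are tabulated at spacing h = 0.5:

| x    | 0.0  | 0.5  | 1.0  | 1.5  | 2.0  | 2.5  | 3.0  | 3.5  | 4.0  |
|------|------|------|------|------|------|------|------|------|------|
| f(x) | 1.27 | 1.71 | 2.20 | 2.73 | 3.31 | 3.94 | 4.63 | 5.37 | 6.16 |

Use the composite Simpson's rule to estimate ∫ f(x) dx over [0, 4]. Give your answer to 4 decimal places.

h = 0.5, n = 8.
(h/3)·[y₀ + 4y₁ + 2y₂ + 4y₃ + 2y₄ + 4y₅ + 2y₆ + 4y₇ + y₈] = 0.166667·(82.71) = 13.7850.

13.7850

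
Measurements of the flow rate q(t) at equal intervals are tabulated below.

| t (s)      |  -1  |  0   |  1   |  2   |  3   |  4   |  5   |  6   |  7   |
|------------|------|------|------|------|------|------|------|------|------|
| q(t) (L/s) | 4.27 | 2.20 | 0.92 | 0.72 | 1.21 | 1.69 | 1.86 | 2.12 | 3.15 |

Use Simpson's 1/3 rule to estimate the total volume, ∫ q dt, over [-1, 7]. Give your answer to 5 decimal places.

h = 1, n = 8.
(h/3)·[y₀ + 4y₁ + 2y₂ + 4y₃ + 2y₄ + 4y₅ + 2y₆ + 4y₇ + y₈] = 0.333333·(42.32) = 14.10667.

14.10667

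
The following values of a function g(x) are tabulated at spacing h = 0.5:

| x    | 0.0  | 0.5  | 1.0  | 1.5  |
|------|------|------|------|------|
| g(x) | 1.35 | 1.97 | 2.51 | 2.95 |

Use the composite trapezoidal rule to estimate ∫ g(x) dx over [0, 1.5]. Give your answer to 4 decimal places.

h = 0.5, n = 3.
(h/2)·[y₀ + 2y₁ + 2y₂ + y₃] = 0.25·(13.26) = 3.3150.

3.3150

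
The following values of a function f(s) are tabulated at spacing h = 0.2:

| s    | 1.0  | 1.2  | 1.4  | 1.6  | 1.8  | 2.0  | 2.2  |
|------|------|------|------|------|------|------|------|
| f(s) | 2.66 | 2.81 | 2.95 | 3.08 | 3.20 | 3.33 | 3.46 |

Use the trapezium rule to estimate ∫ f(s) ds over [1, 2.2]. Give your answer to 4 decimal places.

h = 0.2, n = 6.
(h/2)·[y₀ + 2y₁ + 2y₂ + 2y₃ + 2y₄ + 2y₅ + y₆] = 0.1·(36.86) = 3.6860.

3.6860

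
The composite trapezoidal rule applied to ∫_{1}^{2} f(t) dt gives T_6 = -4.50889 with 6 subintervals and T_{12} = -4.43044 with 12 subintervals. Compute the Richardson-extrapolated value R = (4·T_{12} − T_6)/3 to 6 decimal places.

R = (4·T_{12} − T_6) / 3 = (4·(-4.43044) − (-4.50889))/3 = (-13.21287)/3 = -4.404290.

-4.404290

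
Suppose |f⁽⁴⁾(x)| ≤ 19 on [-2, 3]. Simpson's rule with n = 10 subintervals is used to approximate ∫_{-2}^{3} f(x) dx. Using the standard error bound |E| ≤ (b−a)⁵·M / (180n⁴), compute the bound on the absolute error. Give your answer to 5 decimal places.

|E| ≤ (5)⁵·19 / (180·10⁴) = 59375/1800000 = 0.03299.

0.03299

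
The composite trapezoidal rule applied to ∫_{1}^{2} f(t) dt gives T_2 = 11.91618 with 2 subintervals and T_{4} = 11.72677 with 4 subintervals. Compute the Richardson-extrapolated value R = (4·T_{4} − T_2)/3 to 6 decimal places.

R = (4·T_{4} − T_2) / 3 = (4·11.72677 − 11.91618)/3 = (34.99090)/3 = 11.663633.

11.663633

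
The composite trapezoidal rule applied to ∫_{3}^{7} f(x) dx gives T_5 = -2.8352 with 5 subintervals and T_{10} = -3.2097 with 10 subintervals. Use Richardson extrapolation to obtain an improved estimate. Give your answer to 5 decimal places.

-3.33453

R = (4·T_{10} − T_5) / 3 = (4·(-3.2097) − (-2.8352))/3 = (-10.0036)/3 = -3.33453.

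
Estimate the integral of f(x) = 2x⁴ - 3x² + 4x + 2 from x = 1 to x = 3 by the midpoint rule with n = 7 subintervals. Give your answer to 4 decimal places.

90.1341

h = (3 − 1)/7 = 0.285714.
Midpoints m₁,…,m₇ = 1.142857, 1.428571, 1.714286, 2, 2.285714, 2.571429, 2.857143.
f(m₁)=6.064973, f(m₂)=9.921699, f(m₃)=17.313619, f(m₄)=30, f(m₅)=50.059975, f(m₆)=79.892545, f(m₇)=122.216576.
h·[f(m₁) + f(m₂) + f(m₃) + f(m₄) + f(m₅) + f(m₆) + f(m₇)] = 0.285714·(315.469388) = 90.1341.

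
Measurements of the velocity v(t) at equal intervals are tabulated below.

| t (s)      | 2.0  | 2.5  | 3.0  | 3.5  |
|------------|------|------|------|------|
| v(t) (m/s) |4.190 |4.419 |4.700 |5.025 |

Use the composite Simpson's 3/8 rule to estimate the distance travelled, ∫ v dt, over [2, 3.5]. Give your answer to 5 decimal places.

h = 0.5, n = 3.
(3h/8)·[y₀ + 3y₁ + 3y₂ + y₃] = 0.1875·(36.572) = 6.85725.

6.85725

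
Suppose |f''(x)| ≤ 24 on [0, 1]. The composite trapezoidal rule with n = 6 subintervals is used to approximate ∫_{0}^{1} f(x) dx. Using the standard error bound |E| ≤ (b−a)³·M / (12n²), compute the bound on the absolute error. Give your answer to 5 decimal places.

0.05556

|E| ≤ (1)³·24 / (12·6²) = 24/432 = 0.05556.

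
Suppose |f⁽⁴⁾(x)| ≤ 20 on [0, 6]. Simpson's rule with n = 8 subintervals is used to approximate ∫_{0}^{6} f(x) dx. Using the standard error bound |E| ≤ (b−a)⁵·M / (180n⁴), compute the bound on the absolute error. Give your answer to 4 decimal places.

|E| ≤ (6)⁵·20 / (180·8⁴) = 155520/737280 = 0.2109.

0.2109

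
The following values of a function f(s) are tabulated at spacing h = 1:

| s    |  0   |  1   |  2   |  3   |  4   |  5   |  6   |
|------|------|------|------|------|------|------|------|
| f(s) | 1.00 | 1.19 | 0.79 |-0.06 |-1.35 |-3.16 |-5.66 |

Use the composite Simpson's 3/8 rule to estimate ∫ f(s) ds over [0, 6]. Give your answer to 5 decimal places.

h = 1, n = 6.
(3h/8)·[y₀ + 3y₁ + 3y₂ + 2y₃ + 3y₄ + 3y₅ + y₆] = 0.375·(-12.37) = -4.63875.

-4.63875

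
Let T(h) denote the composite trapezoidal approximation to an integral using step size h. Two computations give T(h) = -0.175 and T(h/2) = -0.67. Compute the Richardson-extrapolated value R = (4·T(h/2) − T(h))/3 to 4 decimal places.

R = (4·T(h/2) − T(h)) / 3 = (4·(-0.67) − (-0.175))/3 = (-2.505)/3 = -0.8350.

-0.8350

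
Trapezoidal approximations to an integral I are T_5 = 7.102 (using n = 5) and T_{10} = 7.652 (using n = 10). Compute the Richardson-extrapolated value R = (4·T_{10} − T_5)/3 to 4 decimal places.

R = (4·T_{10} − T_5) / 3 = (4·7.652 − 7.102)/3 = (23.506)/3 = 7.8353.

7.8353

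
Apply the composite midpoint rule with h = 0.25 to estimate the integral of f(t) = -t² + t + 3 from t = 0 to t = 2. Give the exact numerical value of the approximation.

5.34375

h = (2 − 0)/8 = 0.25.
Midpoints m₁,…,m₈ = 0.125, 0.375, 0.625, 0.875, 1.125, 1.375, 1.625, 1.875.
f(m₁)=3.109375, f(m₂)=3.234375, f(m₃)=3.234375, f(m₄)=3.109375, f(m₅)=2.859375, f(m₆)=2.484375, f(m₇)=1.984375, f(m₈)=1.359375.
h·[f(m₁) + f(m₂) + f(m₃) + f(m₄) + f(m₅) + f(m₆) + f(m₇) + f(m₈)] = 0.25·(21.375) = 5.34375.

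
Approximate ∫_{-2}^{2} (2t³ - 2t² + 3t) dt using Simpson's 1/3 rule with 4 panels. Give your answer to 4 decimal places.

h = (2 − (-2))/4 = 1.
Nodes t₀,…,t₄ = -2, -1, 0, 1, 2.
f(t) = 2t³ - 2t² + 3t: f₀=-30, f₁=-7, f₂=0, f₃=3, f₄=14.
(h/3)·[f₀ + 4f₁ + 2f₂ + 4f₃ + f₄] = 0.333333·(-32) = -10.6667.

-10.6667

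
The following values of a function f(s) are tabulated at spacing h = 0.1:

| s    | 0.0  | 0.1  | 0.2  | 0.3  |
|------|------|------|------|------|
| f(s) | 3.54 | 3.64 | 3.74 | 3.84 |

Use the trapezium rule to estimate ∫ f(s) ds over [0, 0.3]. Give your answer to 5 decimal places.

h = 0.1, n = 3.
(h/2)·[y₀ + 2y₁ + 2y₂ + y₃] = 0.05·(22.14) = 1.10700.

1.10700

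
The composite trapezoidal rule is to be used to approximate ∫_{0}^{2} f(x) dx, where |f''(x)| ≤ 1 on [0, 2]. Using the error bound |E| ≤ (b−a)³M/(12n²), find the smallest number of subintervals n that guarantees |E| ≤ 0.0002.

Need 8/(12n²) ≤ 0.0002.
n² ≥ 8/(12·0.0002) = 3333.33 ⇒ n ≥ 57.7350, so the smallest n is 58.

58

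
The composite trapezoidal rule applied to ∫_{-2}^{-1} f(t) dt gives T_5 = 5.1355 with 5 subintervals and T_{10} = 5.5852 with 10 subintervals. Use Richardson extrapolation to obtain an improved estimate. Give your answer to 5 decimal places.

5.73510

R = (4·T_{10} − T_5) / 3 = (4·5.5852 − 5.1355)/3 = (17.2053)/3 = 5.73510.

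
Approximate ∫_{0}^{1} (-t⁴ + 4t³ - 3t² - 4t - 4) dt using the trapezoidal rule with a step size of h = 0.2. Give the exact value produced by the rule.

h = (1 − 0)/5 = 0.2.
Nodes t₀,…,t₅ = 0, 0.2, 0.4, 0.6, 0.8, 1.
f(t) = -t⁴ + 4t³ - 3t² - 4t - 4: f₀=-4, f₁=-4.8896, f₂=-5.8496, f₃=-6.7456, f₄=-7.4816, f₅=-8.
(h/2)·[f₀ + 2f₁ + 2f₂ + 2f₃ + 2f₄ + f₅] = 0.1·(-61.9328) = -6.19328.

-6.19328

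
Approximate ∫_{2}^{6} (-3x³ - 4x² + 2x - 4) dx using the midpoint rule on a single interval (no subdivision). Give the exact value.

-1008

M = (b−a)·f(4) = 4·(-252) = -1008.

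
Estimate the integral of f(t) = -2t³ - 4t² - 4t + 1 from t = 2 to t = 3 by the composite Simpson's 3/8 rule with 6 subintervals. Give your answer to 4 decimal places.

-66.8333

h = (3 − 2)/6 = 0.166667.
Nodes t₀,…,t₆ = 2, 2.166667, 2.333333, 2.5, 2.666667, 2.833333, 3.
f(t) = -2t³ - 4t² - 4t + 1: f₀=-39, f₁=-46.787037, f₂=-55.518519, f₃=-65.25, f₄=-76.037037, f₅=-87.935185, f₆=-101.
(3h/8)·[f₀ + 3f₁ + 3f₂ + 2f₃ + 3f₄ + 3f₅ + f₆] = 0.0625·(-1069.333333) = -66.8333.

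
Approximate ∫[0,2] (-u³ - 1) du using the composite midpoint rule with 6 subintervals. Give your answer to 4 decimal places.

h = (2 − 0)/6 = 0.333333.
Midpoints m₁,…,m₆ = 0.166667, 0.5, 0.833333, 1.166667, 1.5, 1.833333.
f(m₁)=-1.004630, f(m₂)=-1.125, f(m₃)=-1.578704, f(m₄)=-2.587963, f(m₅)=-4.375, f(m₆)=-7.162037.
h·[f(m₁) + f(m₂) + f(m₃) + f(m₄) + f(m₅) + f(m₆)] = 0.333333·(-17.833333) = -5.9444.

-5.9444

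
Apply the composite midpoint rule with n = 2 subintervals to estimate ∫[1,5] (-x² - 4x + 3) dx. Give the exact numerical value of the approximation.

-76

h = (5 − 1)/2 = 2.
Midpoints m₁,…,m₂ = 2, 4.
f(m₁)=-9, f(m₂)=-29.
h·[f(m₁) + f(m₂)] = 2·(-38) = -76.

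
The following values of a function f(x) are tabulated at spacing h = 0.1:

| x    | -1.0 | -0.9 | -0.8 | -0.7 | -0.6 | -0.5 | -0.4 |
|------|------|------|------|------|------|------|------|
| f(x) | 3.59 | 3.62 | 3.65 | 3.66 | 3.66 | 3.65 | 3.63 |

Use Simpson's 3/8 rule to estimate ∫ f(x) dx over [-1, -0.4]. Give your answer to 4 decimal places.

h = 0.1, n = 6.
(3h/8)·[y₀ + 3y₁ + 3y₂ + 2y₃ + 3y₄ + 3y₅ + y₆] = 0.0375·(58.28) = 2.1855.

2.1855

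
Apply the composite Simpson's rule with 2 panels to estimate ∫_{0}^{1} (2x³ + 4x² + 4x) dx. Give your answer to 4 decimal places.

3.8333

h = (1 − 0)/2 = 0.5.
Nodes x₀,…,x₂ = 0, 0.5, 1.
f(x) = 2x³ + 4x² + 4x: f₀=0, f₁=3.25, f₂=10.
(h/3)·[f₀ + 4f₁ + f₂] = 0.166667·(23) = 3.8333.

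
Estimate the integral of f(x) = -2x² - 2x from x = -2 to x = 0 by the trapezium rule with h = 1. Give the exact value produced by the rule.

h = (0 − (-2))/2 = 1.
Nodes x₀,…,x₂ = -2, -1, 0.
f(x) = -2x² - 2x: f₀=-4, f₁=0, f₂=0.
(h/2)·[f₀ + 2f₁ + f₂] = 0.5·(-4) = -2.

-2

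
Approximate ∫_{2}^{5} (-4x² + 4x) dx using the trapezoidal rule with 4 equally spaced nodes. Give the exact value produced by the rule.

h = (5 − 2)/3 = 1.
Nodes x₀,…,x₃ = 2, 3, 4, 5.
f(x) = -4x² + 4x: f₀=-8, f₁=-24, f₂=-48, f₃=-80.
(h/2)·[f₀ + 2f₁ + 2f₂ + f₃] = 0.5·(-232) = -116.

-116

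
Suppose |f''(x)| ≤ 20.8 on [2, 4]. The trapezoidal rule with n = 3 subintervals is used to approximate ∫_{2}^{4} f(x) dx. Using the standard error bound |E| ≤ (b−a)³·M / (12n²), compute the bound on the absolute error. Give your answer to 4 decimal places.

1.5407

|E| ≤ (2)³·20.8 / (12·3²) = 166.4/108 = 1.5407.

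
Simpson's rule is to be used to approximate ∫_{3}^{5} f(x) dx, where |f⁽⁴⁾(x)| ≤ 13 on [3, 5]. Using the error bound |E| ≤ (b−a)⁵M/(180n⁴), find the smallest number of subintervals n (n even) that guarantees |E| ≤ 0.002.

6

Need 416/(180n⁴) ≤ 0.002.
n⁴ ≥ 416/(180·0.002) = 1155.56 ⇒ n ≥ 5.8304, so the smallest even n is 6. (n must be even for Simpson's rule.)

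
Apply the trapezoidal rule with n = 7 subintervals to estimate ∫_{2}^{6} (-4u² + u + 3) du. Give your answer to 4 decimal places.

-250.2041

h = (6 − 2)/7 = 0.571429.
Nodes u₀,…,u₇ = 2, 2.571429, 3.142857, 3.714286, 4.285714, 4.857143, 5.428571, 6.
f(u) = -4u² + u + 3: f₀=-11, f₁=-20.877551, f₂=-33.367347, f₃=-48.469388, f₄=-66.183673, f₅=-86.510204, f₆=-109.448980, f₇=-135.
(h/2)·[f₀ + 2f₁ + 2f₂ + 2f₃ + 2f₄ + 2f₅ + 2f₆ + f₇] = 0.285714·(-875.714286) = -250.2041.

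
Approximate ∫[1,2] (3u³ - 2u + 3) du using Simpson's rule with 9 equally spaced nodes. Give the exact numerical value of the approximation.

11.25

h = (2 − 1)/8 = 0.125.
Nodes u₀,…,u₈ = 1, 1.125, 1.25, 1.375, 1.5, 1.625, 1.75, 1.875, 2.
f(u) = 3u³ - 2u + 3: f₀=4, f₁=5.021484375, f₂=6.359375, f₃=8.048828125, f₄=10.125, f₅=12.623046875, f₆=15.578125, f₇=19.025390625, f₈=23.
(h/3)·[f₀ + 4f₁ + 2f₂ + 4f₃ + 2f₄ + 4f₅ + 2f₆ + 4f₇ + f₈] = 0.041667·(270) = 11.25.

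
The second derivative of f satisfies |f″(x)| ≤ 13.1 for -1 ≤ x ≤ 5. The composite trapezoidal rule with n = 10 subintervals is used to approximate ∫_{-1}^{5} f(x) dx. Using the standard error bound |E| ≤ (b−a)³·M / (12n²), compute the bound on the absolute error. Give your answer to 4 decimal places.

2.3580

|E| ≤ (6)³·13.1 / (12·10²) = 2829.6/1200 = 2.3580.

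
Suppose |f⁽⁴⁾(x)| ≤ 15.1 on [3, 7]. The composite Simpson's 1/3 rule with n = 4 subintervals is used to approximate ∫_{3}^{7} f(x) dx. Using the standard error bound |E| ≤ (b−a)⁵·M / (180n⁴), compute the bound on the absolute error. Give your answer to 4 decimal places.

|E| ≤ (4)⁵·15.1 / (180·4⁴) = 15462.4/46080 = 0.3356.

0.3356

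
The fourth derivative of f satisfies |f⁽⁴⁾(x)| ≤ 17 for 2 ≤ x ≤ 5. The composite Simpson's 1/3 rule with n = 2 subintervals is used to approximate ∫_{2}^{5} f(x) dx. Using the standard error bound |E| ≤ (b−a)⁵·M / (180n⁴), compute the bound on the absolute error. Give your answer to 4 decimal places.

|E| ≤ (3)⁵·17 / (180·2⁴) = 4131/2880 = 1.4344.

1.4344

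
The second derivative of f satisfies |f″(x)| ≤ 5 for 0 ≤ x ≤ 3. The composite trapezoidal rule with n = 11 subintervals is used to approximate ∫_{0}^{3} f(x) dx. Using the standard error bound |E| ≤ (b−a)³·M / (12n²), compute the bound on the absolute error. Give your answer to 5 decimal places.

0.09298

|E| ≤ (3)³·5 / (12·11²) = 135/1452 = 0.09298.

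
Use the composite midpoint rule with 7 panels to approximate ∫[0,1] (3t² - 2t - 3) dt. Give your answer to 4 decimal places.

-3.0051

h = (1 − 0)/7 = 0.142857.
Midpoints m₁,…,m₇ = 0.071429, 0.214286, 0.357143, 0.5, 0.642857, 0.785714, 0.928571.
f(m₁)=-3.127551, f(m₂)=-3.290816, f(m₃)=-3.331633, f(m₄)=-3.25, f(m₅)=-3.045918, f(m₆)=-2.719388, f(m₇)=-2.270408.
h·[f(m₁) + f(m₂) + f(m₃) + f(m₄) + f(m₅) + f(m₆) + f(m₇)] = 0.142857·(-21.035714) = -3.0051.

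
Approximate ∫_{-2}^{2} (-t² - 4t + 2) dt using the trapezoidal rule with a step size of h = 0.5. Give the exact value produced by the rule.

h = (2 − (-2))/8 = 0.5.
Nodes t₀,…,t₈ = -2, -1.5, -1, -0.5, 0, 0.5, 1, 1.5, 2.
f(t) = -t² - 4t + 2: f₀=6, f₁=5.75, f₂=5, f₃=3.75, f₄=2, f₅=-0.25, f₆=-3, f₇=-6.25, f₈=-10.
(h/2)·[f₀ + 2f₁ + 2f₂ + 2f₃ + 2f₄ + 2f₅ + 2f₆ + 2f₇ + f₈] = 0.25·(10) = 2.5.

2.5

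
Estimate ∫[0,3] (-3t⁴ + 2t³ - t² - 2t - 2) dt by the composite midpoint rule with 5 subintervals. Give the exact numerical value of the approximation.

-125.19402

h = (3 − 0)/5 = 0.6.
Midpoints m₁,…,m₅ = 0.3, 0.9, 1.5, 2.1, 2.7.
f(m₁)=-2.6603, f(m₂)=-5.1203, f(m₃)=-15.6875, f(m₄)=-50.4323, f(m₅)=-134.7563.
h·[f(m₁) + f(m₂) + f(m₃) + f(m₄) + f(m₅)] = 0.6·(-208.6567) = -125.19402.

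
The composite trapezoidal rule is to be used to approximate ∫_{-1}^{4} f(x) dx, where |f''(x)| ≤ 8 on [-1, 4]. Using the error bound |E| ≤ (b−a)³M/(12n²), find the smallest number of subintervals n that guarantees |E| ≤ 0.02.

Need 1000/(12n²) ≤ 0.02.
n² ≥ 1000/(12·0.02) = 4166.67 ⇒ n ≥ 64.5497, so the smallest n is 65.

65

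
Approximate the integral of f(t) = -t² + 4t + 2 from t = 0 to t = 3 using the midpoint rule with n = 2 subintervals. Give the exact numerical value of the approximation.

15.5625

h = (3 − 0)/2 = 1.5.
Midpoints m₁,…,m₂ = 0.75, 2.25.
f(m₁)=4.4375, f(m₂)=5.9375.
h·[f(m₁) + f(m₂)] = 1.5·(10.375) = 15.5625.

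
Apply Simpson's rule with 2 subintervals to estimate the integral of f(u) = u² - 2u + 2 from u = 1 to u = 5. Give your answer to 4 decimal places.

25.3333

h = (5 − 1)/2 = 2.
Nodes u₀,…,u₂ = 1, 3, 5.
f(u) = u² - 2u + 2: f₀=1, f₁=5, f₂=17.
(h/3)·[f₀ + 4f₁ + f₂] = 0.666667·(38) = 25.3333.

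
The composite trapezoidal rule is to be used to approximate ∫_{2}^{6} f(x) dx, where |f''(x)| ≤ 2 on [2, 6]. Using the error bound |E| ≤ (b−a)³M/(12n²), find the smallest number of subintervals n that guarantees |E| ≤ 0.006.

Need 128/(12n²) ≤ 0.006.
n² ≥ 128/(12·0.006) = 1777.78 ⇒ n ≥ 42.1637, so the smallest n is 43.

43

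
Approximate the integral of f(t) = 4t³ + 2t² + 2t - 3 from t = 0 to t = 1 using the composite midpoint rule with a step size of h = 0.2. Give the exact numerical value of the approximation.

-0.36

h = (1 − 0)/5 = 0.2.
Midpoints m₁,…,m₅ = 0.1, 0.3, 0.5, 0.7, 0.9.
f(m₁)=-2.776, f(m₂)=-2.112, f(m₃)=-1, f(m₄)=0.752, f(m₅)=3.336.
h·[f(m₁) + f(m₂) + f(m₃) + f(m₄) + f(m₅)] = 0.2·(-1.8) = -0.36.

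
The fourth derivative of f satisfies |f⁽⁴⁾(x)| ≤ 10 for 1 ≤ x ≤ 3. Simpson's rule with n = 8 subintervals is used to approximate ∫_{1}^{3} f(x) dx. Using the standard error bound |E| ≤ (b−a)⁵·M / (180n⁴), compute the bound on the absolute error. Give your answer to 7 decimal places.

|E| ≤ (2)⁵·10 / (180·8⁴) = 320/737280 = 0.0004340.

0.0004340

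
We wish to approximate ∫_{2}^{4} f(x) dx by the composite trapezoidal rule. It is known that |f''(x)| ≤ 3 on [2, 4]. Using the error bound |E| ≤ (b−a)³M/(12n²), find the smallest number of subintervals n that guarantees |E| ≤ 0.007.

17

Need 24/(12n²) ≤ 0.007.
n² ≥ 24/(12·0.007) = 285.714 ⇒ n ≥ 16.9031, so the smallest n is 17.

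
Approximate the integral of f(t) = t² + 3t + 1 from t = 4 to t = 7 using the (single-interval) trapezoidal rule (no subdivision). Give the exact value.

T = (b−a)/2 · [f(4) + f(7)] = 1.5·[29 + 71] = 150.

150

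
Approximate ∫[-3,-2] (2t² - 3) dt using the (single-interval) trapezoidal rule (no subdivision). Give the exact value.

10

T = (b−a)/2 · [f(-3) + f(-2)] = 0.5·[15 + 5] = 10.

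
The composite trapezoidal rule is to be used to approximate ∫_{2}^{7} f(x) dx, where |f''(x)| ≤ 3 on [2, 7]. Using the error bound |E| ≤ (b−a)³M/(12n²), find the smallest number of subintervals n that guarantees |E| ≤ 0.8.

Need 375/(12n²) ≤ 0.8.
n² ≥ 375/(12·0.8) = 39.0625 ⇒ n ≥ 6.2500, so the smallest n is 7.

7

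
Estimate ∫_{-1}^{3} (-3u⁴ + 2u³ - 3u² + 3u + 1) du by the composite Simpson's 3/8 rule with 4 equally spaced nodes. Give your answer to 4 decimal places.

-129.7778

h = (3 − (-1))/3 = 1.333333.
Nodes u₀,…,u₃ = -1, 0.333333, 1.666667, 3.
f(u) = -3u⁴ + 2u³ - 3u² + 3u + 1: f₀=-10, f₁=1.703704, f₂=-16.222222, f₃=-206.
(3h/8)·[f₀ + 3f₁ + 3f₂ + f₃] = 0.5·(-259.555556) = -129.7778.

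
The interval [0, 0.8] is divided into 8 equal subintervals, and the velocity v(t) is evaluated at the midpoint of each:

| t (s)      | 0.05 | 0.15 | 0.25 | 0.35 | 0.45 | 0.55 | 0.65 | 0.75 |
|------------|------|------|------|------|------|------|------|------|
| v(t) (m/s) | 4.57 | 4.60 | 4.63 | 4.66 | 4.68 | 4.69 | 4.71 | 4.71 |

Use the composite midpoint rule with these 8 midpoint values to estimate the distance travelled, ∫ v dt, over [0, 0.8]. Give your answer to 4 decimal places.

h = 0.1, n = 8.
h·[y(m₁) + y(m₂) + y(m₃) + y(m₄) + y(m₅) + y(m₆) + y(m₇) + y(m₈)] = 0.1·(37.25) = 3.7250.

3.7250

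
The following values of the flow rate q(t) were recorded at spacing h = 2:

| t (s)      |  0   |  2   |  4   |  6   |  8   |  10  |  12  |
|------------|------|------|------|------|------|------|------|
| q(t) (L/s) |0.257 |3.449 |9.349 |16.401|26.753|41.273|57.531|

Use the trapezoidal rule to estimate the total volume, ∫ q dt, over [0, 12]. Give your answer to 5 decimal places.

h = 2, n = 6.
(h/2)·[y₀ + 2y₁ + 2y₂ + 2y₃ + 2y₄ + 2y₅ + y₆] = 1·(252.238) = 252.23800.

252.23800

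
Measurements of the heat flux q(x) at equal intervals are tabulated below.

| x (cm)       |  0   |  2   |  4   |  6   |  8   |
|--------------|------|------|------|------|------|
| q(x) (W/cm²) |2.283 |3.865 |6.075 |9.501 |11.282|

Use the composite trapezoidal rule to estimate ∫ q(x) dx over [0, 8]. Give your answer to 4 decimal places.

52.4470

h = 2, n = 4.
(h/2)·[y₀ + 2y₁ + 2y₂ + 2y₃ + y₄] = 1·(52.447) = 52.4470.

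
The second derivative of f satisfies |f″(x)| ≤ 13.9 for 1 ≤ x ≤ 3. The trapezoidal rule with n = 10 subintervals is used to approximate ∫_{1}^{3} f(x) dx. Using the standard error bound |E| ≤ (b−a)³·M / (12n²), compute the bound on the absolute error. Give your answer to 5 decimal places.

|E| ≤ (2)³·13.9 / (12·10²) = 111.2/1200 = 0.09267.

0.09267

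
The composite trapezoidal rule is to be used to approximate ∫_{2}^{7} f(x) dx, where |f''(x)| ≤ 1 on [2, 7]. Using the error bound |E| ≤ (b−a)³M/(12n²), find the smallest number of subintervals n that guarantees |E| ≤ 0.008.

37

Need 125/(12n²) ≤ 0.008.
n² ≥ 125/(12·0.008) = 1302.08 ⇒ n ≥ 36.0844, so the smallest n is 37.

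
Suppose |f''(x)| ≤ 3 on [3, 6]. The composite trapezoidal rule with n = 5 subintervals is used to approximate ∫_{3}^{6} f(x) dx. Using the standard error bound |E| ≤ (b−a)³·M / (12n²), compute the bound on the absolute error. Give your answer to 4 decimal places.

0.2700

|E| ≤ (3)³·3 / (12·5²) = 81/300 = 0.2700.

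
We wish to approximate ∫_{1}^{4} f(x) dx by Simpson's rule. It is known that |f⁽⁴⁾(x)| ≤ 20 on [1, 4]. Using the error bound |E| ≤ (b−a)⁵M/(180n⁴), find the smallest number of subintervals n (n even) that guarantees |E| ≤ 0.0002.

20

Need 4860/(180n⁴) ≤ 0.0002.
n⁴ ≥ 4860/(180·0.0002) = 135000 ⇒ n ≥ 19.1683, so the smallest even n is 20. (n must be even for Simpson's rule.)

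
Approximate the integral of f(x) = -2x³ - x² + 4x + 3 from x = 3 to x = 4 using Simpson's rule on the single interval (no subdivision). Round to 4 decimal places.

S = (b−a)/6 · [f(3) + 4f(3.5) + f(4)] = 0.166667·[(-48) + 4·(-81) + (-125)] = -82.8333.

-82.8333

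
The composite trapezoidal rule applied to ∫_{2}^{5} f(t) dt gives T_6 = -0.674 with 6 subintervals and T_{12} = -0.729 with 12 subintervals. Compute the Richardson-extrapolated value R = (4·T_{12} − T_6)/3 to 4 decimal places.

R = (4·T_{12} − T_6) / 3 = (4·(-0.729) − (-0.674))/3 = (-2.242)/3 = -0.7473.

-0.7473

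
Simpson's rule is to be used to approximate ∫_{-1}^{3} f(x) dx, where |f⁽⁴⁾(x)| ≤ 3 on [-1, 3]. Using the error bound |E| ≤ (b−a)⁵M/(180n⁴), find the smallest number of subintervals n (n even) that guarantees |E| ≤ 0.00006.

Need 3072/(180n⁴) ≤ 0.00006.
n⁴ ≥ 3072/(180·0.00006) = 284444 ⇒ n ≥ 23.0940, so the smallest even n is 24. (n must be even for Simpson's rule.)

24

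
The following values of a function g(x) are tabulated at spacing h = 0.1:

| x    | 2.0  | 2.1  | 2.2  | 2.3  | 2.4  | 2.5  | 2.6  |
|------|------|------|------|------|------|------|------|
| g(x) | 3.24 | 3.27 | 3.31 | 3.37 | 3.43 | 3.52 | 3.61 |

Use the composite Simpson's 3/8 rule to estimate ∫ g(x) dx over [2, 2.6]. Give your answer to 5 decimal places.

h = 0.1, n = 6.
(3h/8)·[y₀ + 3y₁ + 3y₂ + 2y₃ + 3y₄ + 3y₅ + y₆] = 0.0375·(54.18) = 2.03175.

2.03175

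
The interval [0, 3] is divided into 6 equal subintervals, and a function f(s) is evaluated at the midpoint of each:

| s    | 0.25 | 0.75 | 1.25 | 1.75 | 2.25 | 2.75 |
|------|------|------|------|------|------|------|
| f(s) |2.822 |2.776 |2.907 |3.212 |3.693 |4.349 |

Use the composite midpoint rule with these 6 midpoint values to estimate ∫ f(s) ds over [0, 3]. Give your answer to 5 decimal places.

9.87950

h = 0.5, n = 6.
h·[y(m₁) + y(m₂) + y(m₃) + y(m₄) + y(m₅) + y(m₆)] = 0.5·(19.759) = 9.87950.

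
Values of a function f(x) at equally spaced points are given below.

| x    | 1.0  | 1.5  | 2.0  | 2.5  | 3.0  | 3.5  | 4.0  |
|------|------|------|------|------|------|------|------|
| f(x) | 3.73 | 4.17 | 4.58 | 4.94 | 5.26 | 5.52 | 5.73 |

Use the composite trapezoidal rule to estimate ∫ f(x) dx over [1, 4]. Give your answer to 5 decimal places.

14.60000

h = 0.5, n = 6.
(h/2)·[y₀ + 2y₁ + 2y₂ + 2y₃ + 2y₄ + 2y₅ + y₆] = 0.25·(58.40) = 14.60000.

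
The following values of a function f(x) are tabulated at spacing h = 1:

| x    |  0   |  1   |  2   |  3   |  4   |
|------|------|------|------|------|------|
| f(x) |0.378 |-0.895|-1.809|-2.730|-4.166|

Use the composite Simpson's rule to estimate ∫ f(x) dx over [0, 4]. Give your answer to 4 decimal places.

h = 1, n = 4.
(h/3)·[y₀ + 4y₁ + 2y₂ + 4y₃ + y₄] = 0.333333·(-21.906) = -7.3020.

-7.3020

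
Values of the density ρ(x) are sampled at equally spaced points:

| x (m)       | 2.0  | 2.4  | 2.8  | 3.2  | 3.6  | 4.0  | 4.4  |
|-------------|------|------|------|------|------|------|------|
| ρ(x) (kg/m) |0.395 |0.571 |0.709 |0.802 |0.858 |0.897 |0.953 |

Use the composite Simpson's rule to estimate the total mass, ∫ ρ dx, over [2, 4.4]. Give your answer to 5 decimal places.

1.80827

h = 0.4, n = 6.
(h/3)·[y₀ + 4y₁ + 2y₂ + 4y₃ + 2y₄ + 4y₅ + y₆] = 0.133333·(13.562) = 1.80827.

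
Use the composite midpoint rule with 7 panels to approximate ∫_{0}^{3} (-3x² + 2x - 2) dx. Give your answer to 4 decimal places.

-23.8622

h = (3 − 0)/7 = 0.428571.
Midpoints m₁,…,m₇ = 0.214286, 0.642857, 1.071429, 1.5, 1.928571, 2.357143, 2.785714.
f(m₁)=-1.709184, f(m₂)=-1.954082, f(m₃)=-3.301020, f(m₄)=-5.75, f(m₅)=-9.301020, f(m₆)=-13.954082, f(m₇)=-19.709184.
h·[f(m₁) + f(m₂) + f(m₃) + f(m₄) + f(m₅) + f(m₆) + f(m₇)] = 0.428571·(-55.678571) = -23.8622.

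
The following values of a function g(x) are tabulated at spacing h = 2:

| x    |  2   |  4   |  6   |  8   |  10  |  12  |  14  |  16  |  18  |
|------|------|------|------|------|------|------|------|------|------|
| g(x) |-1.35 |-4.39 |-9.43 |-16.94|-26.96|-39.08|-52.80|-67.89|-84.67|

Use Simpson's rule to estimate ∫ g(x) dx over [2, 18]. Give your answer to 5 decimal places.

h = 2, n = 8.
(h/3)·[y₀ + 4y₁ + 2y₂ + 4y₃ + 2y₄ + 4y₅ + 2y₆ + 4y₇ + y₈] = 0.666667·(-777.60) = -518.40000.

-518.40000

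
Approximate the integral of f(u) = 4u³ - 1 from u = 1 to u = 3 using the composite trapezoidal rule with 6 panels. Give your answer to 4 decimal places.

h = (3 − 1)/6 = 0.333333.
Nodes u₀,…,u₆ = 1, 1.333333, 1.666667, 2, 2.333333, 2.666667, 3.
f(u) = 4u³ - 1: f₀=3, f₁=8.481481, f₂=17.518519, f₃=31, f₄=49.814815, f₅=74.851852, f₆=107.
(h/2)·[f₀ + 2f₁ + 2f₂ + 2f₃ + 2f₄ + 2f₅ + f₆] = 0.166667·(473.333333) = 78.8889.

78.8889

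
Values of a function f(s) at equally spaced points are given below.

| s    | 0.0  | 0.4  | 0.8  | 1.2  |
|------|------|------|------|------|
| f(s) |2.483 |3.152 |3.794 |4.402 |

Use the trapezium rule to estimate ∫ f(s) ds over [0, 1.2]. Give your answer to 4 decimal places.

4.1554

h = 0.4, n = 3.
(h/2)·[y₀ + 2y₁ + 2y₂ + y₃] = 0.2·(20.777) = 4.1554.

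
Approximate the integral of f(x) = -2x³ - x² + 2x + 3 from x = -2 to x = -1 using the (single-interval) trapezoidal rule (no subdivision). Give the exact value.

T = (b−a)/2 · [f(-2) + f(-1)] = 0.5·[11 + 2] = 6.5.

6.5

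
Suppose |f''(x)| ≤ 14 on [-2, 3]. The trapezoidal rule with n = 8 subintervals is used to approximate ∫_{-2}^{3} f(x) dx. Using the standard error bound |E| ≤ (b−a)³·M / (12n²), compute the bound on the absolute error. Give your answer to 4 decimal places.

|E| ≤ (5)³·14 / (12·8²) = 1750/768 = 2.2786.

2.2786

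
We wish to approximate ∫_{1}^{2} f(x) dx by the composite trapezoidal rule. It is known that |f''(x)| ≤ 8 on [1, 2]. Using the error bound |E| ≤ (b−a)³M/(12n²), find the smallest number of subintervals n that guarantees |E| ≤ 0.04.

Need 8/(12n²) ≤ 0.04.
n² ≥ 8/(12·0.04) = 16.6667 ⇒ n ≥ 4.0825, so the smallest n is 5.

5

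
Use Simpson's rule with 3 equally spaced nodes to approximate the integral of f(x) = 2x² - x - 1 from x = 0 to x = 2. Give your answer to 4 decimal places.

h = (2 − 0)/2 = 1.
Nodes x₀,…,x₂ = 0, 1, 2.
f(x) = 2x² - x - 1: f₀=-1, f₁=0, f₂=5.
(h/3)·[f₀ + 4f₁ + f₂] = 0.333333·(4) = 1.3333.

1.3333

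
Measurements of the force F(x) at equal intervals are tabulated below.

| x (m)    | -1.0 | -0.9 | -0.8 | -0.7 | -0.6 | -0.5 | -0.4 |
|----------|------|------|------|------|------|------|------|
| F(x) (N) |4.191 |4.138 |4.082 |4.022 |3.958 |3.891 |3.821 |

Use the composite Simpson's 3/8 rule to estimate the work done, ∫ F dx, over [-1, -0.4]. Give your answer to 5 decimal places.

2.40986

h = 0.1, n = 6.
(3h/8)·[y₀ + 3y₁ + 3y₂ + 2y₃ + 3y₄ + 3y₅ + y₆] = 0.0375·(64.263) = 2.40986.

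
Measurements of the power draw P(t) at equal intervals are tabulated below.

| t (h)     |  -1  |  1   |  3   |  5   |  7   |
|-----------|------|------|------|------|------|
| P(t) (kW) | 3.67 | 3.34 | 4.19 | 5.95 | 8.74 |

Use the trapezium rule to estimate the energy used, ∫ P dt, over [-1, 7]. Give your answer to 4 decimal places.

39.3700

h = 2, n = 4.
(h/2)·[y₀ + 2y₁ + 2y₂ + 2y₃ + y₄] = 1·(39.37) = 39.3700.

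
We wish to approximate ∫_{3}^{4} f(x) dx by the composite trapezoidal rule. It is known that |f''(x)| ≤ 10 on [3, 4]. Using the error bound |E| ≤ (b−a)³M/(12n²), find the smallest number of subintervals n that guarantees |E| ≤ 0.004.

15

Need 10/(12n²) ≤ 0.004.
n² ≥ 10/(12·0.004) = 208.333 ⇒ n ≥ 14.4338, so the smallest n is 15.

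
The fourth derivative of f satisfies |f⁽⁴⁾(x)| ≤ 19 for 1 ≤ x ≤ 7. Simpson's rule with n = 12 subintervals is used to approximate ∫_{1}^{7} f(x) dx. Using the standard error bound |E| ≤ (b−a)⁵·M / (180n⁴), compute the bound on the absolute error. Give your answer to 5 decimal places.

|E| ≤ (6)⁵·19 / (180·12⁴) = 147744/3732480 = 0.03958.

0.03958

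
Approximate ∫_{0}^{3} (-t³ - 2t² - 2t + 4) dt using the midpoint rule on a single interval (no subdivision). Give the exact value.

M = (b−a)·f(1.5) = 3·(-6.875) = -20.625.

-20.625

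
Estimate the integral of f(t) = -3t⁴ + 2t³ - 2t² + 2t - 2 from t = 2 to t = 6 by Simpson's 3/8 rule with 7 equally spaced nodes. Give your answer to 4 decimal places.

h = (6 − 2)/6 = 0.666667.
Nodes t₀,…,t₆ = 2, 2.666667, 3.333333, 4, 4.666667, 5.333333, 6.
f(t) = -3t⁴ + 2t³ - 2t² + 2t - 2: f₀=-38, f₁=-124.666667, f₂=-313.851852, f₃=-666, f₄=-1255.777778, f₅=-2172.074074, f₆=-3518.
(3h/8)·[f₀ + 3f₁ + 3f₂ + 2f₃ + 3f₄ + 3f₅ + f₆] = 0.25·(-16487.111111) = -4121.7778.

-4121.7778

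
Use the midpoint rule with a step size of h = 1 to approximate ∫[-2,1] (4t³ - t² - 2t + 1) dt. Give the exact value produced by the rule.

h = (1 − (-2))/3 = 1.
Midpoints m₁,…,m₃ = -1.5, -0.5, 0.5.
f(m₁)=-11.75, f(m₂)=1.25, f(m₃)=0.25.
h·[f(m₁) + f(m₂) + f(m₃)] = 1·(-10.25) = -10.25.

-10.25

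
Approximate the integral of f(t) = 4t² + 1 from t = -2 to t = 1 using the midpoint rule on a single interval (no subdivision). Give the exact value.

6

M = (b−a)·f(-0.5) = 3·(2) = 6.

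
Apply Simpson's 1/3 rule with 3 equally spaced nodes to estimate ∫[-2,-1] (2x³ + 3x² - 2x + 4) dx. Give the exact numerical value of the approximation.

6.5

h = (-1 − (-2))/2 = 0.5.
Nodes x₀,…,x₂ = -2, -1.5, -1.
f(x) = 2x³ + 3x² - 2x + 4: f₀=4, f₁=7, f₂=7.
(h/3)·[f₀ + 4f₁ + f₂] = 0.166667·(39) = 6.5.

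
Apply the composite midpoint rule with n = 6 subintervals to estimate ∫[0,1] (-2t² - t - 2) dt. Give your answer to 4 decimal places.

h = (1 − 0)/6 = 0.166667.
Midpoints m₁,…,m₆ = 0.083333, 0.25, 0.416667, 0.583333, 0.75, 0.916667.
f(m₁)=-2.097222, f(m₂)=-2.375, f(m₃)=-2.763889, f(m₄)=-3.263889, f(m₅)=-3.875, f(m₆)=-4.597222.
h·[f(m₁) + f(m₂) + f(m₃) + f(m₄) + f(m₅) + f(m₆)] = 0.166667·(-18.972222) = -3.1620.

-3.1620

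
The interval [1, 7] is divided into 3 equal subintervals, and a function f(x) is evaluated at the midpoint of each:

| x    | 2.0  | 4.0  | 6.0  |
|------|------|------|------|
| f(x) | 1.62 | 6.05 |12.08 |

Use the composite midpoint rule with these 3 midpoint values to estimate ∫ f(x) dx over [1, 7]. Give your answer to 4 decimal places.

h = 2, n = 3.
h·[y(m₁) + y(m₂) + y(m₃)] = 2·(19.75) = 39.5000.

39.5000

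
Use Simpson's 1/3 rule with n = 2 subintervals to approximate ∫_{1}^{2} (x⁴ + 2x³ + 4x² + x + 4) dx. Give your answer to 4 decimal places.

28.5417

h = (2 − 1)/2 = 0.5.
Nodes x₀,…,x₂ = 1, 1.5, 2.
f(x) = x⁴ + 2x³ + 4x² + x + 4: f₀=12, f₁=26.3125, f₂=54.
(h/3)·[f₀ + 4f₁ + f₂] = 0.166667·(171.25) = 28.5417.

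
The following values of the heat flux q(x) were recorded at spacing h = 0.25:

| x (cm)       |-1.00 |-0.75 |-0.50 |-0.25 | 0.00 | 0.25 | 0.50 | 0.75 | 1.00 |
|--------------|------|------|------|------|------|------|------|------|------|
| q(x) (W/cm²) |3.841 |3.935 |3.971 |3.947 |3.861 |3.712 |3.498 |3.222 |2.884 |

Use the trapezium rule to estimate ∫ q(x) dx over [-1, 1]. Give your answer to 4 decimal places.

7.3771

h = 0.25, n = 8.
(h/2)·[y₀ + 2y₁ + 2y₂ + 2y₃ + 2y₄ + 2y₅ + 2y₆ + 2y₇ + y₈] = 0.125·(59.017) = 7.3771.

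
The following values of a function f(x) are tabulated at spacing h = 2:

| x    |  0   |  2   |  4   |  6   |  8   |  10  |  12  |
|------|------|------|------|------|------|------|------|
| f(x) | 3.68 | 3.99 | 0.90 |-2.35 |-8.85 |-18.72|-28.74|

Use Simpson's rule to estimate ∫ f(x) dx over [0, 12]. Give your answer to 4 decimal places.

-72.8533

h = 2, n = 6.
(h/3)·[y₀ + 4y₁ + 2y₂ + 4y₃ + 2y₄ + 4y₅ + y₆] = 0.666667·(-109.28) = -72.8533.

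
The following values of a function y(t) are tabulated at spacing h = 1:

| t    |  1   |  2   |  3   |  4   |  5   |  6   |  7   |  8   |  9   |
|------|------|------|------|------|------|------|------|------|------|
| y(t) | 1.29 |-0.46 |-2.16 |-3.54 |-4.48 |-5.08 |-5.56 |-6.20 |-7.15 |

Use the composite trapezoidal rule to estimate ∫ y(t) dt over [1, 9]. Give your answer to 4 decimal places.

-30.4100

h = 1, n = 8.
(h/2)·[y₀ + 2y₁ + 2y₂ + 2y₃ + 2y₄ + 2y₅ + 2y₆ + 2y₇ + y₈] = 0.5·(-60.82) = -30.4100.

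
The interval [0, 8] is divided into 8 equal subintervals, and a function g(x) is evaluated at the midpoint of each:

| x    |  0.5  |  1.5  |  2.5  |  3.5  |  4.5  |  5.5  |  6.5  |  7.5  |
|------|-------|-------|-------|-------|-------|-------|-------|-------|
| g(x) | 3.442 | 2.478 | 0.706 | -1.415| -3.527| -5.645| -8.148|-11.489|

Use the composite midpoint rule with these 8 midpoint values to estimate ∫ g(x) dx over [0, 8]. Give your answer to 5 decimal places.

h = 1, n = 8.
h·[y(m₁) + y(m₂) + y(m₃) + y(m₄) + y(m₅) + y(m₆) + y(m₇) + y(m₈)] = 1·(-23.598) = -23.59800.

-23.59800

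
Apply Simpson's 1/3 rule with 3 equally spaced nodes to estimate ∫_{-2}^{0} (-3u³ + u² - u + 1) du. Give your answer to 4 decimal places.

h = (0 − (-2))/2 = 1.
Nodes u₀,…,u₂ = -2, -1, 0.
f(u) = -3u³ + u² - u + 1: f₀=31, f₁=6, f₂=1.
(h/3)·[f₀ + 4f₁ + f₂] = 0.333333·(56) = 18.6667.

18.6667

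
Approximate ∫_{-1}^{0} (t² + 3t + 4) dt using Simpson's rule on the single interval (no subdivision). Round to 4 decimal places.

2.8333

S = (b−a)/6 · [f(-1) + 4f(-0.5) + f(0)] = 0.166667·[2 + 4·2.75 + 4] = 2.8333.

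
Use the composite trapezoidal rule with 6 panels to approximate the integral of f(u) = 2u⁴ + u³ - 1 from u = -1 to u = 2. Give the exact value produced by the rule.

h = (2 − (-1))/6 = 0.5.
Nodes u₀,…,u₆ = -1, -0.5, 0, 0.5, 1, 1.5, 2.
f(u) = 2u⁴ + u³ - 1: f₀=0, f₁=-1, f₂=-1, f₃=-0.75, f₄=2, f₅=12.5, f₆=39.
(h/2)·[f₀ + 2f₁ + 2f₂ + 2f₃ + 2f₄ + 2f₅ + f₆] = 0.25·(62.5) = 15.625.

15.625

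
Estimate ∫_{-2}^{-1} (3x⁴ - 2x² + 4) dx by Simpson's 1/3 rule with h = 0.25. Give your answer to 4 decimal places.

17.9349

h = (-1 − (-2))/4 = 0.25.
Nodes x₀,…,x₄ = -2, -1.75, -1.5, -1.25, -1.
f(x) = 3x⁴ - 2x² + 4: f₀=44, f₁=26.01171875, f₂=14.6875, f₃=8.19921875, f₄=5.
(h/3)·[f₀ + 4f₁ + 2f₂ + 4f₃ + f₄] = 0.083333·(215.21875) = 17.9349.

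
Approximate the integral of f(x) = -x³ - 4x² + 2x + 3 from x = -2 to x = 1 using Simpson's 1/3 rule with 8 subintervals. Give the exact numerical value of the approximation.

-2.25

h = (1 − (-2))/8 = 0.375.
Nodes x₀,…,x₈ = -2, -1.625, -1.25, -0.875, -0.5, -0.125, 0.25, 0.625, 1.
f(x) = -x³ - 4x² + 2x + 3: f₀=-9, f₁=-6.521484375, f₂=-3.796875, f₃=-1.142578125, f₄=1.125, f₅=2.689453125, f₆=3.234375, f₇=2.443359375, f₈=0.
(h/3)·[f₀ + 4f₁ + 2f₂ + 4f₃ + 2f₄ + 4f₅ + 2f₆ + 4f₇ + f₈] = 0.125·(-18) = -2.25.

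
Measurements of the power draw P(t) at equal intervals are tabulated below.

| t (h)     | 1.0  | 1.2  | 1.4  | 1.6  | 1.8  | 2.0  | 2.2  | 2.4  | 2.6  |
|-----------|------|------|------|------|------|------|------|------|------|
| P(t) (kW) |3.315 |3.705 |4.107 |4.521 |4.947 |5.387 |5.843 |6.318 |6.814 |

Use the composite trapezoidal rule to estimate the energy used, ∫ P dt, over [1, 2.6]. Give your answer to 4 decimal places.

h = 0.2, n = 8.
(h/2)·[y₀ + 2y₁ + 2y₂ + 2y₃ + 2y₄ + 2y₅ + 2y₆ + 2y₇ + y₈] = 0.1·(79.785) = 7.9785.

7.9785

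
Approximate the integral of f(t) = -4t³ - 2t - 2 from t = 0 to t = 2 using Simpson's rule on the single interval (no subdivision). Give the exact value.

S = (b−a)/6 · [f(0) + 4f(1) + f(2)] = 0.333333·[(-2) + 4·(-8) + (-38)] = -24.

-24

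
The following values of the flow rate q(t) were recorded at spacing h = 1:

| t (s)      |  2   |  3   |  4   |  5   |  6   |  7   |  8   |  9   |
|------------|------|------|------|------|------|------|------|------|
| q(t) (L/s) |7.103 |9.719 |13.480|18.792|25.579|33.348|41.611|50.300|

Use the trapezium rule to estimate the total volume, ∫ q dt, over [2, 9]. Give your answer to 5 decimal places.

171.23050

h = 1, n = 7.
(h/2)·[y₀ + 2y₁ + 2y₂ + 2y₃ + 2y₄ + 2y₅ + 2y₆ + y₇] = 0.5·(342.461) = 171.23050.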